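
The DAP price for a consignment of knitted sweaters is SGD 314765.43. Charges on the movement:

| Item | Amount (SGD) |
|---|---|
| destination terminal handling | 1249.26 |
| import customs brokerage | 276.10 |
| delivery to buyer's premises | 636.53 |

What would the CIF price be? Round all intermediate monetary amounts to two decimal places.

Not relevant to the conversion: brokerage — on the buyer under both terms; not part of either seller's price.
From DAP to CIF, the seller no longer bears: destination terminal, delivery.
CIF price = 314765.43 − 1249.26 − 636.53 = 312879.64

CIF price: SGD 312879.64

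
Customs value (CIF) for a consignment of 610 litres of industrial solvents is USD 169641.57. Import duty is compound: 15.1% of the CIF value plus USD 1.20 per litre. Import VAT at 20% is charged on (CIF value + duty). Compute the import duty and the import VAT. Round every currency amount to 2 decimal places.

Import duty: USD 26347.88; import VAT: USD 39197.89

Ad valorem component: 169641.57 × 15.1% = 25615.88
Specific component: 610 × 1.20 = 732.00
Import duty = 25615.88 + 732.00 = 26347.88
VAT base = CIF + duty = 169641.57 + 26347.88 = 195989.45
Import VAT = 195989.45 × 20% = 39197.89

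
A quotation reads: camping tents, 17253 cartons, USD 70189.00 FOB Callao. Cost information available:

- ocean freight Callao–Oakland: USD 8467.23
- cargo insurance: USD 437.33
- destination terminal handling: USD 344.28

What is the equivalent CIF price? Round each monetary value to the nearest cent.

Not relevant to the conversion: destination terminal — on the buyer under both terms; not part of either seller's price.
From FOB to CIF, the seller additionally bears: freight, insurance.
CIF price = 70189.00 + 8467.23 + 437.33 = 79093.56

CIF price: USD 79093.56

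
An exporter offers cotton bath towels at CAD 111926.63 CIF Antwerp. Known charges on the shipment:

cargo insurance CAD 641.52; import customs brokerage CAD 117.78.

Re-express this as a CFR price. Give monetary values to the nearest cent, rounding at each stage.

Not relevant to the conversion: brokerage — on the buyer under both terms; not part of either seller's price.
From CIF to CFR, the seller no longer bears: insurance.
CFR price = 111926.63 − 641.52 = 111285.11

CFR price: CAD 111285.11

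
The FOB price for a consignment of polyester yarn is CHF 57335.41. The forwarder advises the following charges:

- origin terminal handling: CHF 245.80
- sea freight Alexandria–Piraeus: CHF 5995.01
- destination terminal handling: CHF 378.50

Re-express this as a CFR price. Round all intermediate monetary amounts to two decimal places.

Not relevant to the conversion: origin terminal — on the seller under both FOB and CFR; already in the FOB price and stays in the CFR price. destination terminal — on the buyer under both terms; not part of either seller's price.
From FOB to CFR, the seller additionally bears: freight.
CFR price = 57335.41 + 5995.01 = 63330.42

CFR price: CHF 63330.42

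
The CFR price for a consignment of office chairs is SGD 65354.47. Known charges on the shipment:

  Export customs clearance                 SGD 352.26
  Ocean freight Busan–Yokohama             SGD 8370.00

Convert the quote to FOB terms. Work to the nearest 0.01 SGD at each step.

FOB price: SGD 56984.47

Not relevant to the conversion: export clearance — on the seller under both CFR and FOB; already in the CFR price and stays in the FOB price.
From CFR to FOB, the seller no longer bears: freight.
FOB price = 65354.47 − 8370.00 = 56984.47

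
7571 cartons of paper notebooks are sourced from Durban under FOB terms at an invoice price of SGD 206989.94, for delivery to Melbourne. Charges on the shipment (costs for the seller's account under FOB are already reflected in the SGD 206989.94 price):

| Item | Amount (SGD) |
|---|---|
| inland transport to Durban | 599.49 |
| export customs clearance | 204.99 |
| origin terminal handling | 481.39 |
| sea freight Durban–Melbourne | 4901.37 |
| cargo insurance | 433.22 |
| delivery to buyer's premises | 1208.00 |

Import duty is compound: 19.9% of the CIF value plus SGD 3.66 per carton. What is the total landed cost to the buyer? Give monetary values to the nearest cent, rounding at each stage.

FOB: the seller bears costs until goods are on board at the origin port; the buyer bears freight, insurance and all costs thereafter.
Already in the invoice (seller's account under FOB): inland to port, export clearance, origin terminal — exclude.
CIF value = FOB price + freight + insurance = 206989.94 + 4901.37 + 433.22 = 212324.53
Ad valorem component: 212324.53 × 19.9% = 42252.58
Specific component: 7571 × 3.66 = 27709.86
Import duty = 42252.58 + 27709.86 = 69962.44
Buyer bears: freight 4901.37 + insurance 433.22 + delivery 1208.00 + duty 69962.44 = 76505.03
Landed cost = invoice 206989.94 + 76505.03 = 283494.97

Total landed cost: SGD 283494.97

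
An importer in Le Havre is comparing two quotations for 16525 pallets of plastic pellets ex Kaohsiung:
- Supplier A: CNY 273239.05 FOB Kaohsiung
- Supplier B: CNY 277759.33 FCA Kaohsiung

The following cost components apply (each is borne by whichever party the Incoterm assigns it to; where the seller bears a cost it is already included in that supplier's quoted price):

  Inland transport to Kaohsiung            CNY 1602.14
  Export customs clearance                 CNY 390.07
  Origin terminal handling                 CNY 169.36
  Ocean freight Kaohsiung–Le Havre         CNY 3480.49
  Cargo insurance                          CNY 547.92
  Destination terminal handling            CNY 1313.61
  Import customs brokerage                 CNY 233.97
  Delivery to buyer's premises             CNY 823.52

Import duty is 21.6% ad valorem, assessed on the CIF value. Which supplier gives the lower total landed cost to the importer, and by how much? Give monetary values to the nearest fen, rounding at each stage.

Supplier A (FOB):
CIF value = FOB price + freight + insurance = 273239.05 + 3480.49 + 547.92 = 277267.46
Import duty = 277267.46 × 21.6% = 59889.77
Buyer bears (A): 3480.49 + 547.92 + 1313.61 + 233.97 + 823.52 = 6399.51
Landed cost (A) = invoice 273239.05 + 6399.51 + duty 59889.77 = 339528.33
Supplier B (FCA):
CIF value = FCA price + origin terminal + freight + insurance = 277759.33 + 169.36 + 3480.49 + 547.92 = 281957.10
Import duty = 281957.10 × 21.6% = 60902.73
Buyer bears (B): 169.36 + 3480.49 + 547.92 + 1313.61 + 233.97 + 823.52 = 6568.87
Landed cost (B) = invoice 277759.33 + 6568.87 + duty 60902.73 = 345230.93
Difference = |339528.33 − 345230.93| = 5702.60

Supplier A is cheaper by CNY 5702.60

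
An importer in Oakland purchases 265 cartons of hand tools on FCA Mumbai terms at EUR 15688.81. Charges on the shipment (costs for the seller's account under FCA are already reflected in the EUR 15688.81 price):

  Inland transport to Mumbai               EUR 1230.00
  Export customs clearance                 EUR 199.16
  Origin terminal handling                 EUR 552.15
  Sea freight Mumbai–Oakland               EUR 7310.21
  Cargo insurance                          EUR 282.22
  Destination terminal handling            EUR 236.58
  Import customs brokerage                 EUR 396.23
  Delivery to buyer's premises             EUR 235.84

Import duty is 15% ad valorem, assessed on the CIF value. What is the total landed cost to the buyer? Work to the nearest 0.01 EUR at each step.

Total landed cost: EUR 28277.05

FCA: the seller delivers export-cleared goods to the carrier; the buyer bears costs from that point.
Already in the invoice (seller's account under FCA): inland to port, export clearance — exclude.
CIF value = FCA price + origin terminal + freight + insurance = 15688.81 + 552.15 + 7310.21 + 282.22 = 23833.39
Import duty = 23833.39 × 15% = 3575.01
Buyer bears: origin terminal 552.15 + freight 7310.21 + insurance 282.22 + destination terminal 236.58 + brokerage 396.23 + delivery 235.84 + duty 3575.01 = 12588.24
Landed cost = invoice 15688.81 + 12588.24 = 28277.05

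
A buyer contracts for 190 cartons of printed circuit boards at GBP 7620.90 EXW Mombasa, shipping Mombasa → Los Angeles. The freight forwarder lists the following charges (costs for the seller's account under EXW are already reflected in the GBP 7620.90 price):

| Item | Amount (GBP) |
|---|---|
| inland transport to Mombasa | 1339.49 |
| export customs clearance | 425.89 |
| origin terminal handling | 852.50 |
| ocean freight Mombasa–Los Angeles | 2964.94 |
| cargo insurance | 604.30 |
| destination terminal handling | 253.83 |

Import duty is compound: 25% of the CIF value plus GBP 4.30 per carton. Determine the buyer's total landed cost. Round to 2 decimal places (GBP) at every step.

Total landed cost: GBP 18330.86

EXW: the seller makes goods available at their premises; the buyer bears all onward costs.
CIF value = EXW price + inland to port + export clearance + origin terminal + freight + insurance = 7620.90 + 1339.49 + 425.89 + 852.50 + 2964.94 + 604.30 = 13808.02
Ad valorem component: 13808.02 × 25% = 3452.01
Specific component: 190 × 4.30 = 817.00
Import duty = 3452.01 + 817.00 = 4269.01
Buyer bears: inland to port 1339.49 + export clearance 425.89 + origin terminal 852.50 + freight 2964.94 + insurance 604.30 + destination terminal 253.83 + duty 4269.01 = 10709.96
Landed cost = invoice 7620.90 + 10709.96 = 18330.86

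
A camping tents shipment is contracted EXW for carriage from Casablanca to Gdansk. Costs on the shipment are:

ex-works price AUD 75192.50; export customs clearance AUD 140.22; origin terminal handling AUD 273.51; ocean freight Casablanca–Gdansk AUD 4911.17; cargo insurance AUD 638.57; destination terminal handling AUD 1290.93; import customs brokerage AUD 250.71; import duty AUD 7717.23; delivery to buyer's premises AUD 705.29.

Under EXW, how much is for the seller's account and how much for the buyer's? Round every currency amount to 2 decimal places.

EXW: the seller makes goods available at their premises; the buyer bears all onward costs.
Seller's account: goods 75192.50 = 75192.50
Buyer's account: export clearance 140.22 + origin terminal 273.51 + freight 4911.17 + insurance 638.57 + destination terminal 1290.93 + brokerage 250.71 + duty 7717.23 + delivery 705.29 = 15927.63

Seller: AUD 75192.50; buyer: AUD 15927.63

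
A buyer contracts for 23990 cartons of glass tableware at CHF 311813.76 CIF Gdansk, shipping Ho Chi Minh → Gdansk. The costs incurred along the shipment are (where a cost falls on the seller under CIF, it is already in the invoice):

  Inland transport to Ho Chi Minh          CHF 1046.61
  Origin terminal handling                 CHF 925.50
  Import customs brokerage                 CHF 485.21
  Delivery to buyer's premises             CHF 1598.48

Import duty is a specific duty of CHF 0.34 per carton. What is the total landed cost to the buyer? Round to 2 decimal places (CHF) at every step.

CIF: the seller pays costs through ocean freight and marine insurance to the destination port.
Already in the invoice (seller's account under CIF): inland to port, origin terminal — exclude.
The CIF price already equals the CIF value: 311813.76
Import duty = 23990 × 0.34 = 8156.60
Buyer bears: brokerage 485.21 + delivery 1598.48 + duty 8156.60 = 10240.29
Landed cost = invoice 311813.76 + 10240.29 = 322054.05

Total landed cost: CHF 322054.05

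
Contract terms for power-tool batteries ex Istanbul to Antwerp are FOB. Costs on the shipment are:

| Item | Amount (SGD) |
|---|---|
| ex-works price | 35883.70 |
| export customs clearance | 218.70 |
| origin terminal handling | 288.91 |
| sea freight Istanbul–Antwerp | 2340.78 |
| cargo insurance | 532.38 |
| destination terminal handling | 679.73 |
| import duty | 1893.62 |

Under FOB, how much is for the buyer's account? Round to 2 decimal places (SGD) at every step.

Buyer's account: SGD 5446.51

FOB: the seller bears costs until goods are on board at the origin port; the buyer bears freight, insurance and all costs thereafter.
Seller's account: goods 35883.70 + export clearance 218.70 + origin terminal 288.91 = 36391.31
Buyer's account: freight 2340.78 + insurance 532.38 + destination terminal 679.73 + duty 1893.62 = 5446.51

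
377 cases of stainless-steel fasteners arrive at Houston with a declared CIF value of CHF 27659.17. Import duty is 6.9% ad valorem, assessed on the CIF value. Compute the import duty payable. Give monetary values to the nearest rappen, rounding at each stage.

Import duty: CHF 1908.48

Import duty = 27659.17 × 6.9% = 1908.48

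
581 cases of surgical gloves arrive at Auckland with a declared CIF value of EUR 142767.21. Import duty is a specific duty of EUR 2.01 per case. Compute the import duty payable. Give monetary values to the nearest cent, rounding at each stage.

Import duty: EUR 1167.81

Import duty = 581 × 2.01 = 1167.81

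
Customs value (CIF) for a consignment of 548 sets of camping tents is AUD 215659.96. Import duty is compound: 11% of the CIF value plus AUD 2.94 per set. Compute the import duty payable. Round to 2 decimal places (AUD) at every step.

Import duty: AUD 25333.72

Ad valorem component: 215659.96 × 11% = 23722.60
Specific component: 548 × 2.94 = 1611.12
Import duty = 23722.60 + 1611.12 = 25333.72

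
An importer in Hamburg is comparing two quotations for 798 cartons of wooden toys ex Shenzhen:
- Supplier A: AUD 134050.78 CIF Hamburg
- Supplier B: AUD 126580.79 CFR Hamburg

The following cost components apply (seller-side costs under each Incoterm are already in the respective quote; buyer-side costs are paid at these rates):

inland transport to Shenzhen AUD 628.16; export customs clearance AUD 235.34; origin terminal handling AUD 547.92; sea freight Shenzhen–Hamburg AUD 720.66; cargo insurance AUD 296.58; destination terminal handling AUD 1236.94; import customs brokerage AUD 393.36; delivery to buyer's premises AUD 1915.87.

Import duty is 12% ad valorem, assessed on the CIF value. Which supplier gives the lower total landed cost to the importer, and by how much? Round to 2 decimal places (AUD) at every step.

Supplier A (CIF):
The CIF price already equals the CIF value: 134050.78
Import duty = 134050.78 × 12% = 16086.09
Buyer bears (A): 1236.94 + 393.36 + 1915.87 = 3546.17
Landed cost (A) = invoice 134050.78 + 3546.17 + duty 16086.09 = 153683.04
Supplier B (CFR):
CIF value = CFR price + insurance = 126580.79 + 296.58 = 126877.37
Import duty = 126877.37 × 12% = 15225.28
Buyer bears (B): 296.58 + 1236.94 + 393.36 + 1915.87 = 3842.75
Landed cost (B) = invoice 126580.79 + 3842.75 + duty 15225.28 = 145648.82
Difference = |153683.04 − 145648.82| = 8034.22

Supplier B is cheaper by AUD 8034.22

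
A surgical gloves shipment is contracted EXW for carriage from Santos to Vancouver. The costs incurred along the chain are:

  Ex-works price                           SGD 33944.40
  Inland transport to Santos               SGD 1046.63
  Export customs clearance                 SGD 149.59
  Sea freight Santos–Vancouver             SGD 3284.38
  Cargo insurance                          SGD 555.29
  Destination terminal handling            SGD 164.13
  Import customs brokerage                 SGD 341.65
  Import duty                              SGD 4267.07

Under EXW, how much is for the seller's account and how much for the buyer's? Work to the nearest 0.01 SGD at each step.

Seller: SGD 33944.40; buyer: SGD 9808.74

EXW: the seller makes goods available at their premises; the buyer bears all onward costs.
Seller's account: goods 33944.40 = 33944.40
Buyer's account: inland to port 1046.63 + export clearance 149.59 + freight 3284.38 + insurance 555.29 + destination terminal 164.13 + brokerage 341.65 + duty 4267.07 = 9808.74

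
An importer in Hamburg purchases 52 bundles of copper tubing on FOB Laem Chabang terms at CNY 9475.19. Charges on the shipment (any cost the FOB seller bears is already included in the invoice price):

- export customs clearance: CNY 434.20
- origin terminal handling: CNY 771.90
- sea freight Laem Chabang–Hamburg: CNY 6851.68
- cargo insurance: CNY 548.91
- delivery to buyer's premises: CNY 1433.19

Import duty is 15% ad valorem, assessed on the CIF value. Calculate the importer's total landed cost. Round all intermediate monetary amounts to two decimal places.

Total landed cost: CNY 20840.34

FOB: the seller bears costs until goods are on board at the origin port; the buyer bears freight, insurance and all costs thereafter.
Already in the invoice (seller's account under FOB): export clearance, origin terminal — exclude.
CIF value = FOB price + freight + insurance = 9475.19 + 6851.68 + 548.91 = 16875.78
Import duty = 16875.78 × 15% = 2531.37
Buyer bears: freight 6851.68 + insurance 548.91 + delivery 1433.19 + duty 2531.37 = 11365.15
Landed cost = invoice 9475.19 + 11365.15 = 20840.34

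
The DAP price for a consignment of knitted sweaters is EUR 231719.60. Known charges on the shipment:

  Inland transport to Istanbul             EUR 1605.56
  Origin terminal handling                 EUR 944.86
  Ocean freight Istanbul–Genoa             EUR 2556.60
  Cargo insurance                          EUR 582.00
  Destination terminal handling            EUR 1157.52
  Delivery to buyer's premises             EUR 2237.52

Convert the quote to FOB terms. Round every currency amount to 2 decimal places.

Not relevant to the conversion: inland to port, origin terminal — on the seller under both DAP and FOB; already in the DAP price and stays in the FOB price.
From DAP to FOB, the seller no longer bears: freight, insurance, destination terminal, delivery.
FOB price = 231719.60 − 2556.60 − 582.00 − 1157.52 − 2237.52 = 225185.96

FOB price: EUR 225185.96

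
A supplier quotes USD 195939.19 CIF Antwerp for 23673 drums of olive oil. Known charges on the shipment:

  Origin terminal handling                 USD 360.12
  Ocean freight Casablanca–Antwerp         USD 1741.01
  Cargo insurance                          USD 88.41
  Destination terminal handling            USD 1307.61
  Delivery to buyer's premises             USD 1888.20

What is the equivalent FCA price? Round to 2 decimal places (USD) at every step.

Not relevant to the conversion: destination terminal, delivery — on the buyer under both terms; not part of either seller's price.
From CIF to FCA, the seller no longer bears: origin terminal, freight, insurance.
FCA price = 195939.19 − 360.12 − 1741.01 − 88.41 = 193749.65

FCA price: USD 193749.65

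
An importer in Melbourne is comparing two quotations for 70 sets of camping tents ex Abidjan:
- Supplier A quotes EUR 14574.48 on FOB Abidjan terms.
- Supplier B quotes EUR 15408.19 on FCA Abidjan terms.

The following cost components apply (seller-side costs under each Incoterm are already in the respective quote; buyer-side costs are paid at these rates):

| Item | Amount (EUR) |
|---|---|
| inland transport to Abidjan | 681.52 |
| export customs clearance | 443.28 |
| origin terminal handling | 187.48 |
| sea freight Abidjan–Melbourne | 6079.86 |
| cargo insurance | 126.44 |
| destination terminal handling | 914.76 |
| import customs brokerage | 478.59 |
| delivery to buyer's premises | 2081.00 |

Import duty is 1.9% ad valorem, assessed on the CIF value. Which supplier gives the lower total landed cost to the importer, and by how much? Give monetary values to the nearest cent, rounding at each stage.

Supplier A is cheaper by EUR 1040.60

Supplier A (FOB):
CIF value = FOB price + freight + insurance = 14574.48 + 6079.86 + 126.44 = 20780.78
Import duty = 20780.78 × 1.9% = 394.83
Buyer bears (A): 6079.86 + 126.44 + 914.76 + 478.59 + 2081.00 = 9680.65
Landed cost (A) = invoice 14574.48 + 9680.65 + duty 394.83 = 24649.96
Supplier B (FCA):
CIF value = FCA price + origin terminal + freight + insurance = 15408.19 + 187.48 + 6079.86 + 126.44 = 21801.97
Import duty = 21801.97 × 1.9% = 414.24
Buyer bears (B): 187.48 + 6079.86 + 126.44 + 914.76 + 478.59 + 2081.00 = 9868.13
Landed cost (B) = invoice 15408.19 + 9868.13 + duty 414.24 = 25690.56
Difference = |24649.96 − 25690.56| = 1040.60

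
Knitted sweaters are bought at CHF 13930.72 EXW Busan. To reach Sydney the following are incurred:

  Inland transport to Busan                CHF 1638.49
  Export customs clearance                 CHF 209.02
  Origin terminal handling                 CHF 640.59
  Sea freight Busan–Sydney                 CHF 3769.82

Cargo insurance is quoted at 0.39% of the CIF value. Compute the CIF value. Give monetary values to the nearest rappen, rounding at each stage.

CIF value: CHF 20267.68

Let C be the CIF value. C = EXW price + pre-shipment costs + freight + 0.39% × C
C − 0.39% × C = 13930.72 + 1638.49 + 209.02 + 640.59 + 3769.82
0.9961 × C = 20188.64
C = 20188.64 / 0.9961 = 20267.68
Insurance premium = 0.39% × 20267.68 = 79.04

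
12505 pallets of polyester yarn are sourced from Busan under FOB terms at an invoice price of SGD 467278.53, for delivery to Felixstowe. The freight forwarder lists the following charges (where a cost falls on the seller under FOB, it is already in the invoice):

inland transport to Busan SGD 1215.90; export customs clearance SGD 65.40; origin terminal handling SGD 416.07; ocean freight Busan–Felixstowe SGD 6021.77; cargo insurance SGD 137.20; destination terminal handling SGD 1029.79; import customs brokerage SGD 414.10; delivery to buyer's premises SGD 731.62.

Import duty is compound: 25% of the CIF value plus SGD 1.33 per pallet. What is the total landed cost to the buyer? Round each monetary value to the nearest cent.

FOB: the seller bears costs until goods are on board at the origin port; the buyer bears freight, insurance and all costs thereafter.
Already in the invoice (seller's account under FOB): inland to port, export clearance, origin terminal — exclude.
CIF value = FOB price + freight + insurance = 467278.53 + 6021.77 + 137.20 = 473437.50
Ad valorem component: 473437.50 × 25% = 118359.38
Specific component: 12505 × 1.33 = 16631.65
Import duty = 118359.38 + 16631.65 = 134991.03
Buyer bears: freight 6021.77 + insurance 137.20 + destination terminal 1029.79 + brokerage 414.10 + delivery 731.62 + duty 134991.03 = 143325.51
Landed cost = invoice 467278.53 + 143325.51 = 610604.04

Total landed cost: SGD 610604.04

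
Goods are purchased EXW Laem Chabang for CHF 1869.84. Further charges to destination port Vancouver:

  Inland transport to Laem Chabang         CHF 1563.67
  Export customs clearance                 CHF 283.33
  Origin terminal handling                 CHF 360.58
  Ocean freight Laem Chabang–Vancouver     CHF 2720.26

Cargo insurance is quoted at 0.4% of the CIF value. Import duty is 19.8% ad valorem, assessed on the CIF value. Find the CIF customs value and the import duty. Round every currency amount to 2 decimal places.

Let C be the CIF value. C = EXW price + pre-shipment costs + freight + 0.4% × C
C − 0.4% × C = 1869.84 + 1563.67 + 283.33 + 360.58 + 2720.26
0.996 × C = 6797.68
C = 6797.68 / 0.996 = 6824.98
Insurance premium = 0.4% × 6824.98 = 27.30
Import duty = 6824.98 × 19.8% = 1351.35

CIF value: CHF 6824.98; import duty: CHF 1351.35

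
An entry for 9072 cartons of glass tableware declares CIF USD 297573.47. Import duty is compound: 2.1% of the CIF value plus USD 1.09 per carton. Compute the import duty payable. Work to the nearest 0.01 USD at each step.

Import duty: USD 16137.52

Ad valorem component: 297573.47 × 2.1% = 6249.04
Specific component: 9072 × 1.09 = 9888.48
Import duty = 6249.04 + 9888.48 = 16137.52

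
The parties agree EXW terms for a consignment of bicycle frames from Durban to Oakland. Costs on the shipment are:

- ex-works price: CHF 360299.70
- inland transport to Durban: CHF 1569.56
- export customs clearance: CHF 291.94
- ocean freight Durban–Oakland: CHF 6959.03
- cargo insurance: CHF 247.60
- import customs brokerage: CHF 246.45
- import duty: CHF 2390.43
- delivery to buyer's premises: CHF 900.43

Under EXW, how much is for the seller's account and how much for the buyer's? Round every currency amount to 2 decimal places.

EXW: the seller makes goods available at their premises; the buyer bears all onward costs.
Seller's account: goods 360299.70 = 360299.70
Buyer's account: inland to port 1569.56 + export clearance 291.94 + freight 6959.03 + insurance 247.60 + brokerage 246.45 + duty 2390.43 + delivery 900.43 = 12605.44

Seller: CHF 360299.70; buyer: CHF 12605.44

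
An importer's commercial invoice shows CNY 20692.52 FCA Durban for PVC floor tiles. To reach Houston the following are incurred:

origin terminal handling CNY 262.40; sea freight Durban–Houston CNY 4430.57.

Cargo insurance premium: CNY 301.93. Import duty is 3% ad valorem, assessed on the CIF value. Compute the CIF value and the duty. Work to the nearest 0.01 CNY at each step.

CIF = FCA price + pre-shipment costs + freight + insurance
CIF = 20692.52 + 262.40 + 4430.57 + 301.93 = 25687.42
Import duty = 25687.42 × 3% = 770.62

CIF value: CNY 25687.42; import duty: CNY 770.62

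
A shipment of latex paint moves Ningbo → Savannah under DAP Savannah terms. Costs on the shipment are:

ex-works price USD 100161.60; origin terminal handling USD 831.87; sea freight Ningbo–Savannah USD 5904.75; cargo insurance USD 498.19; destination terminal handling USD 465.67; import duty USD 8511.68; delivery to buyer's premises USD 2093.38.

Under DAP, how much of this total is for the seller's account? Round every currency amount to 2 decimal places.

DAP: the seller bears all costs to the named destination except import duty and clearance.
Seller's account: goods 100161.60 + origin terminal 831.87 + freight 5904.75 + insurance 498.19 + destination terminal 465.67 + delivery 2093.38 = 109955.46
Buyer's account: duty 8511.68 = 8511.68

Seller's account: USD 109955.46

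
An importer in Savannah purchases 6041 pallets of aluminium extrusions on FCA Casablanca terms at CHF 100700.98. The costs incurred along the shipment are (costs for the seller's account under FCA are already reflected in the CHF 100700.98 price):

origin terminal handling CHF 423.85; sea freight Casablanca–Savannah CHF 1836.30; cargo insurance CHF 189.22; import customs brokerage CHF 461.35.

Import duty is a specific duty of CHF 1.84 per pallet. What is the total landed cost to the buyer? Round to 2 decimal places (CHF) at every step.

Total landed cost: CHF 114727.14

FCA: the seller delivers export-cleared goods to the carrier; the buyer bears costs from that point.
CIF value = FCA price + origin terminal + freight + insurance = 100700.98 + 423.85 + 1836.30 + 189.22 = 103150.35
Import duty = 6041 × 1.84 = 11115.44
Buyer bears: origin terminal 423.85 + freight 1836.30 + insurance 189.22 + brokerage 461.35 + duty 11115.44 = 14026.16
Landed cost = invoice 100700.98 + 14026.16 = 114727.14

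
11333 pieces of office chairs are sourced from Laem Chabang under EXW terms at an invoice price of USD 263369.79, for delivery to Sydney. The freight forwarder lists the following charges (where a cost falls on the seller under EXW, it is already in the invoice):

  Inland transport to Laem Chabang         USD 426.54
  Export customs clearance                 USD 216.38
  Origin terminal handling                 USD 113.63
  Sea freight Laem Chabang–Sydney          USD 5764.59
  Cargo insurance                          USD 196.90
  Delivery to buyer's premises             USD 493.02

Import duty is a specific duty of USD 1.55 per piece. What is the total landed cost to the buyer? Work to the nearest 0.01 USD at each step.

Total landed cost: USD 288147.00

EXW: the seller makes goods available at their premises; the buyer bears all onward costs.
CIF value = EXW price + inland to port + export clearance + origin terminal + freight + insurance = 263369.79 + 426.54 + 216.38 + 113.63 + 5764.59 + 196.90 = 270087.83
Import duty = 11333 × 1.55 = 17566.15
Buyer bears: inland to port 426.54 + export clearance 216.38 + origin terminal 113.63 + freight 5764.59 + insurance 196.90 + delivery 493.02 + duty 17566.15 = 24777.21
Landed cost = invoice 263369.79 + 24777.21 = 288147.00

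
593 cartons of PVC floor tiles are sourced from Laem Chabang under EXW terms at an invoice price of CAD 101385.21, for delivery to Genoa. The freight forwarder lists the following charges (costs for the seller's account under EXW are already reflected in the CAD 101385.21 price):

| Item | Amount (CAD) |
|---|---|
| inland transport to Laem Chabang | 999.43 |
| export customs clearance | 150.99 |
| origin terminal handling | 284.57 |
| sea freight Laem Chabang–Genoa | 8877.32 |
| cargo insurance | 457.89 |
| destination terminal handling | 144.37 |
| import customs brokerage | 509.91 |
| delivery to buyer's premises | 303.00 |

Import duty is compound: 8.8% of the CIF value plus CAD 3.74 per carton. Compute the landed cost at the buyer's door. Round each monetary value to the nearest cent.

Total landed cost: CAD 125200.19

EXW: the seller makes goods available at their premises; the buyer bears all onward costs.
CIF value = EXW price + inland to port + export clearance + origin terminal + freight + insurance = 101385.21 + 999.43 + 150.99 + 284.57 + 8877.32 + 457.89 = 112155.41
Ad valorem component: 112155.41 × 8.8% = 9869.68
Specific component: 593 × 3.74 = 2217.82
Import duty = 9869.68 + 2217.82 = 12087.50
Buyer bears: inland to port 999.43 + export clearance 150.99 + origin terminal 284.57 + freight 8877.32 + insurance 457.89 + destination terminal 144.37 + brokerage 509.91 + delivery 303.00 + duty 12087.50 = 23814.98
Landed cost = invoice 101385.21 + 23814.98 = 125200.19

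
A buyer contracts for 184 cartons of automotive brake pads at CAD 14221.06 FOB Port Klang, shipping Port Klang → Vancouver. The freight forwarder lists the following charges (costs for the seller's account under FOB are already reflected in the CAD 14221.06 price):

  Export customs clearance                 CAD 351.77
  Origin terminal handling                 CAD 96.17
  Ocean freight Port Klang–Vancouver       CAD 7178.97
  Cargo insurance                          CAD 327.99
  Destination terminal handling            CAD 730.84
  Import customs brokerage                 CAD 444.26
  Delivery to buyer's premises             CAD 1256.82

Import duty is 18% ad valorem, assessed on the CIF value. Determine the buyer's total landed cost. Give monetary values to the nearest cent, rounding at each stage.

FOB: the seller bears costs until goods are on board at the origin port; the buyer bears freight, insurance and all costs thereafter.
Already in the invoice (seller's account under FOB): export clearance, origin terminal — exclude.
CIF value = FOB price + freight + insurance = 14221.06 + 7178.97 + 327.99 = 21728.02
Import duty = 21728.02 × 18% = 3911.04
Buyer bears: freight 7178.97 + insurance 327.99 + destination terminal 730.84 + brokerage 444.26 + delivery 1256.82 + duty 3911.04 = 13849.92
Landed cost = invoice 14221.06 + 13849.92 = 28070.98

Total landed cost: CAD 28070.98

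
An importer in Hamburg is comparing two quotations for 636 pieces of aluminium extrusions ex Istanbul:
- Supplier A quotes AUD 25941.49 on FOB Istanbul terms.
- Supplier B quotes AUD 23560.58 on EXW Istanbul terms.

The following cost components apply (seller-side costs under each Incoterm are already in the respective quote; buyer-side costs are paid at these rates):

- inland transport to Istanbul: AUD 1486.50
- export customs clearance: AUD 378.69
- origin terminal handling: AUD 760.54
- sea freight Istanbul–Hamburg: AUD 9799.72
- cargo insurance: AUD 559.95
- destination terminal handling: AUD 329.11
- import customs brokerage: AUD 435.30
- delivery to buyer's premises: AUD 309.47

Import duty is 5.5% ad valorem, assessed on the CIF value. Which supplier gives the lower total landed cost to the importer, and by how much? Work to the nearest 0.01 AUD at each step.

Supplier A (FOB):
CIF value = FOB price + freight + insurance = 25941.49 + 9799.72 + 559.95 = 36301.16
Import duty = 36301.16 × 5.5% = 1996.56
Buyer bears (A): 9799.72 + 559.95 + 329.11 + 435.30 + 309.47 = 11433.55
Landed cost (A) = invoice 25941.49 + 11433.55 + duty 1996.56 = 39371.60
Supplier B (EXW):
CIF value = EXW price + inland to port + export clearance + origin terminal + freight + insurance = 23560.58 + 1486.50 + 378.69 + 760.54 + 9799.72 + 559.95 = 36545.98
Import duty = 36545.98 × 5.5% = 2010.03
Buyer bears (B): 1486.50 + 378.69 + 760.54 + 9799.72 + 559.95 + 329.11 + 435.30 + 309.47 = 14059.28
Landed cost (B) = invoice 23560.58 + 14059.28 + duty 2010.03 = 39629.89
Difference = |39371.60 − 39629.89| = 258.29

Supplier A is cheaper by AUD 258.29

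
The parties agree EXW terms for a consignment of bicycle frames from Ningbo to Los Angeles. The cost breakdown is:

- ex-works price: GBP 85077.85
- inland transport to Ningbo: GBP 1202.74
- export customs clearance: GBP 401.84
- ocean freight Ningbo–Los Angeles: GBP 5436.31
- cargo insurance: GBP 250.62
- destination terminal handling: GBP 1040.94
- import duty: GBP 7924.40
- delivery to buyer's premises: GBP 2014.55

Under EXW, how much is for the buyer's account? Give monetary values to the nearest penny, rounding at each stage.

EXW: the seller makes goods available at their premises; the buyer bears all onward costs.
Seller's account: goods 85077.85 = 85077.85
Buyer's account: inland to port 1202.74 + export clearance 401.84 + freight 5436.31 + insurance 250.62 + destination terminal 1040.94 + duty 7924.40 + delivery 2014.55 = 18271.40

Buyer's account: GBP 18271.40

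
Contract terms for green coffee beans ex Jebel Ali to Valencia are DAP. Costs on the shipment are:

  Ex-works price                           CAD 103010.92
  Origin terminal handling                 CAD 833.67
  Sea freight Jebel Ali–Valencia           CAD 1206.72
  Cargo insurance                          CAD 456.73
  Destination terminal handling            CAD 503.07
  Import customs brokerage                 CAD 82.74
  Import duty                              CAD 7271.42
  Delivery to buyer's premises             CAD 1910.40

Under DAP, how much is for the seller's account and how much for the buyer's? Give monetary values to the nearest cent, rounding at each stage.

Seller: CAD 107921.51; buyer: CAD 7354.16

DAP: the seller bears all costs to the named destination except import duty and clearance.
Seller's account: goods 103010.92 + origin terminal 833.67 + freight 1206.72 + insurance 456.73 + destination terminal 503.07 + delivery 1910.40 = 107921.51
Buyer's account: brokerage 82.74 + duty 7271.42 = 7354.16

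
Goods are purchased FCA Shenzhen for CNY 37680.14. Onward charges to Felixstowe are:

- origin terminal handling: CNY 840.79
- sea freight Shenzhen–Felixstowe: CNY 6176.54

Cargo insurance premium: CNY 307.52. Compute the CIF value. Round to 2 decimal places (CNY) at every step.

CIF = FCA price + pre-shipment costs + freight + insurance
CIF = 37680.14 + 840.79 + 6176.54 + 307.52 = 45004.99

CIF value: CNY 45004.99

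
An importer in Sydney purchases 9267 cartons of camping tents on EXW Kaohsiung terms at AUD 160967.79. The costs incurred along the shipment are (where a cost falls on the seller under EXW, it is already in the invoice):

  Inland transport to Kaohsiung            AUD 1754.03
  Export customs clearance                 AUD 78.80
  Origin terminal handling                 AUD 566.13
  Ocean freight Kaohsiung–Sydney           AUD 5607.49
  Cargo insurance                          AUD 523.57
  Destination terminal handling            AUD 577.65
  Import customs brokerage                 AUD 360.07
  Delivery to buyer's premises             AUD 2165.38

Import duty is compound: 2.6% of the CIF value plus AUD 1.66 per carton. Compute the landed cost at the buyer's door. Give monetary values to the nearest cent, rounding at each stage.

Total landed cost: AUD 192391.07

EXW: the seller makes goods available at their premises; the buyer bears all onward costs.
CIF value = EXW price + inland to port + export clearance + origin terminal + freight + insurance = 160967.79 + 1754.03 + 78.80 + 566.13 + 5607.49 + 523.57 = 169497.81
Ad valorem component: 169497.81 × 2.6% = 4406.94
Specific component: 9267 × 1.66 = 15383.22
Import duty = 4406.94 + 15383.22 = 19790.16
Buyer bears: inland to port 1754.03 + export clearance 78.80 + origin terminal 566.13 + freight 5607.49 + insurance 523.57 + destination terminal 577.65 + brokerage 360.07 + delivery 2165.38 + duty 19790.16 = 31423.28
Landed cost = invoice 160967.79 + 31423.28 = 192391.07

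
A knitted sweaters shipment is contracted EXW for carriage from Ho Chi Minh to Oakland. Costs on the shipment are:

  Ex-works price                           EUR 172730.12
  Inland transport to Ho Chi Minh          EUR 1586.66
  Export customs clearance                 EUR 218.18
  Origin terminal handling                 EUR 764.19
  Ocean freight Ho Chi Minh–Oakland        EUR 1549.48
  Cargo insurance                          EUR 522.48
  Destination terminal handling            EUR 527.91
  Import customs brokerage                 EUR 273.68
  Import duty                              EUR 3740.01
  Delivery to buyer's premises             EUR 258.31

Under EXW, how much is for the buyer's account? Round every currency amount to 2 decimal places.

EXW: the seller makes goods available at their premises; the buyer bears all onward costs.
Seller's account: goods 172730.12 = 172730.12
Buyer's account: inland to port 1586.66 + export clearance 218.18 + origin terminal 764.19 + freight 1549.48 + insurance 522.48 + destination terminal 527.91 + brokerage 273.68 + duty 3740.01 + delivery 258.31 = 9440.90

Buyer's account: EUR 9440.90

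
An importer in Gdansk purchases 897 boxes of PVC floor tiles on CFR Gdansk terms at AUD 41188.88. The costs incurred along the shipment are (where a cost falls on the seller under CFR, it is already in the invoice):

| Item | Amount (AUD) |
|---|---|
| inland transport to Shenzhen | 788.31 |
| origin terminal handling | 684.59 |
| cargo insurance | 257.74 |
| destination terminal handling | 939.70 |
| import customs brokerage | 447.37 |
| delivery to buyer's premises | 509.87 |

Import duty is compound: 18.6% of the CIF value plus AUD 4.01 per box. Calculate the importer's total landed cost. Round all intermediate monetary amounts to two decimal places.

Total landed cost: AUD 54649.60

CFR: the seller pays costs through ocean freight to the destination port, but not insurance.
Already in the invoice (seller's account under CFR): inland to port, origin terminal — exclude.
CIF value = CFR price + insurance = 41188.88 + 257.74 = 41446.62
Ad valorem component: 41446.62 × 18.6% = 7709.07
Specific component: 897 × 4.01 = 3596.97
Import duty = 7709.07 + 3596.97 = 11306.04
Buyer bears: insurance 257.74 + destination terminal 939.70 + brokerage 447.37 + delivery 509.87 + duty 11306.04 = 13460.72
Landed cost = invoice 41188.88 + 13460.72 = 54649.60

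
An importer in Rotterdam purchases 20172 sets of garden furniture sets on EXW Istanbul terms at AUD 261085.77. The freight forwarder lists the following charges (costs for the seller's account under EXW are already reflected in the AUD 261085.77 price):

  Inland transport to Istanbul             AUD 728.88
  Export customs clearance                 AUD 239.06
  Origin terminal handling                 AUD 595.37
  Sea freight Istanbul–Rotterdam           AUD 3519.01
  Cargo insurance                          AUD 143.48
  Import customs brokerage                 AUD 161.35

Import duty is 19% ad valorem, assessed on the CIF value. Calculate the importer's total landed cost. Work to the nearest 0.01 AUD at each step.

EXW: the seller makes goods available at their premises; the buyer bears all onward costs.
CIF value = EXW price + inland to port + export clearance + origin terminal + freight + insurance = 261085.77 + 728.88 + 239.06 + 595.37 + 3519.01 + 143.48 = 266311.57
Import duty = 266311.57 × 19% = 50599.20
Buyer bears: inland to port 728.88 + export clearance 239.06 + origin terminal 595.37 + freight 3519.01 + insurance 143.48 + brokerage 161.35 + duty 50599.20 = 55986.35
Landed cost = invoice 261085.77 + 55986.35 = 317072.12

Total landed cost: AUD 317072.12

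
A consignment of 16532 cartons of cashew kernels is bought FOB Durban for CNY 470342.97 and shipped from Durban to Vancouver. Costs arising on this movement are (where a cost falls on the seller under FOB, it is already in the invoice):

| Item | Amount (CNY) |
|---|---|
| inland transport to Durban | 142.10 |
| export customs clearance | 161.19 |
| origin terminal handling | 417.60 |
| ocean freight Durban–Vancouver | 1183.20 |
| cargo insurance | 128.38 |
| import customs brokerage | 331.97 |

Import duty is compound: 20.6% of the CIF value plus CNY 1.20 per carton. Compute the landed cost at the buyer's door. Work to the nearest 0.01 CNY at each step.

FOB: the seller bears costs until goods are on board at the origin port; the buyer bears freight, insurance and all costs thereafter.
Already in the invoice (seller's account under FOB): inland to port, export clearance, origin terminal — exclude.
CIF value = FOB price + freight + insurance = 470342.97 + 1183.20 + 128.38 = 471654.55
Ad valorem component: 471654.55 × 20.6% = 97160.84
Specific component: 16532 × 1.20 = 19838.40
Import duty = 97160.84 + 19838.40 = 116999.24
Buyer bears: freight 1183.20 + insurance 128.38 + brokerage 331.97 + duty 116999.24 = 118642.79
Landed cost = invoice 470342.97 + 118642.79 = 588985.76

Total landed cost: CNY 588985.76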